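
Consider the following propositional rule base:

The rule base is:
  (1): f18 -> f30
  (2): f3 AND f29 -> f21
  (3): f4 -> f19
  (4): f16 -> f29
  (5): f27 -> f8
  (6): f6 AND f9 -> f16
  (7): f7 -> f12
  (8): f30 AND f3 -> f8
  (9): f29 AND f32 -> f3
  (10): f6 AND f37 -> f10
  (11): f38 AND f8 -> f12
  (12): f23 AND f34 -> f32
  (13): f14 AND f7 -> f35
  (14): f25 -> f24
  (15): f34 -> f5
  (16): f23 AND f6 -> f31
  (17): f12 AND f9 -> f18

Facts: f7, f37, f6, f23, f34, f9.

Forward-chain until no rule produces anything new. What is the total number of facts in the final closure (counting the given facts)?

Round 1: (6) [f6 AND f9 -> f16]; (7) [f7 -> f12]; (10) [f6 AND f37 -> f10]; (12) [f23 AND f34 -> f32]; (15) [f34 -> f5]; (16) [f23 AND f6 -> f31]. New: f16, f12, f10, f32, f5, f31.
Round 2: (4) [f16 -> f29]; (17) [f12 AND f9 -> f18]. New: f29, f18.
Round 3: (1) [f18 -> f30]; (9) [f29 AND f32 -> f3]. New: f30, f3.
Round 4: (2) [f3 AND f29 -> f21]; (8) [f30 AND f3 -> f8]. New: f21, f8.
Closure: {f10, f12, f16, f18, f21, f23, f29, f3, f30, f31, f32, f34, f37, f5, f6, f7, f8, f9} — 18 facts.

18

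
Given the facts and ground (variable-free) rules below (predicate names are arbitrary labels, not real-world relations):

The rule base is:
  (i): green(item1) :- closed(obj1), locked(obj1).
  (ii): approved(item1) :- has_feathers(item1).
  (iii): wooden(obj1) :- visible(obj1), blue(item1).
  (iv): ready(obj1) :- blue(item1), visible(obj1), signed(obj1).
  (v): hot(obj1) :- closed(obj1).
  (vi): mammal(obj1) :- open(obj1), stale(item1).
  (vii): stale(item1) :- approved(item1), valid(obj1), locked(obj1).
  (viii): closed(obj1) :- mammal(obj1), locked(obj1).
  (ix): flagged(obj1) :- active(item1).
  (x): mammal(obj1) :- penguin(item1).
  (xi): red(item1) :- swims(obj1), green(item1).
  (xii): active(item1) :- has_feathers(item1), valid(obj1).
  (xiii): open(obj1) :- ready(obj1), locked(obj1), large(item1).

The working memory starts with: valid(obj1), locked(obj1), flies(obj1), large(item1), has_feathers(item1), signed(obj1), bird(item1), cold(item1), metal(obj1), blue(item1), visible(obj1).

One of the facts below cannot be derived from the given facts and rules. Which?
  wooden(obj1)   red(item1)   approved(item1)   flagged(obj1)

Round 1: (ii) [approved(item1) :- has_feathers(item1).]; (iii) [wooden(obj1) :- visible(obj1), blue(item1).]; (iv) [ready(obj1) :- blue(item1), visible(obj1), signed(obj1).]; (xii) [active(item1) :- has_feathers(item1), valid(obj1).]. Adds approved(item1), wooden(obj1), ready(obj1), active(item1).
Round 2: (vii) [stale(item1) :- approved(item1), valid(obj1), locked(obj1).]; (ix) [flagged(obj1) :- active(item1).]; (xiii) [open(obj1) :- ready(obj1), locked(obj1), large(item1).]. Adds stale(item1), flagged(obj1), open(obj1).
Round 3: (vi) [mammal(obj1) :- open(obj1), stale(item1).]. Adds mammal(obj1).
Round 4: (viii) [closed(obj1) :- mammal(obj1), locked(obj1).]. Adds closed(obj1).
Round 5: (i) [green(item1) :- closed(obj1), locked(obj1).]; (v) [hot(obj1) :- closed(obj1).]. Adds green(item1), hot(obj1).
Derived: wooden(obj1) (round 1), approved(item1) (round 1), flagged(obj1) (round 2). red(item1) never appears in any round.

red(item1)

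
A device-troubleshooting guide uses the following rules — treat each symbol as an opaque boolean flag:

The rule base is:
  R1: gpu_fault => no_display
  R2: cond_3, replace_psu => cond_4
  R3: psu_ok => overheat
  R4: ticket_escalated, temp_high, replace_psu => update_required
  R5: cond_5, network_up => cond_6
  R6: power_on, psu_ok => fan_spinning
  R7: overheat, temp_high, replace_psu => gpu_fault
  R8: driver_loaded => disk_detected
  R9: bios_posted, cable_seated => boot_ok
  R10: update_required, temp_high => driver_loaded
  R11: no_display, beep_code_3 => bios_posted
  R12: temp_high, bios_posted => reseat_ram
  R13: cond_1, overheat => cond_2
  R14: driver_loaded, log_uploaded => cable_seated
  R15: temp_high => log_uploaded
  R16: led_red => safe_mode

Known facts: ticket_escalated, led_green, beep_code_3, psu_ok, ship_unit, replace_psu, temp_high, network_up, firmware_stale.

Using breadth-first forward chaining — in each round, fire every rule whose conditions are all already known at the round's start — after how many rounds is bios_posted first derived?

Round 1 — R3, R4, R15, derive overheat, update_required, log_uploaded.
Round 2 — R7, R10, derive gpu_fault, driver_loaded.
Round 3 — R1, R8, R14, derive no_display, disk_detected, cable_seated.
Round 4 — R11, derive bios_posted.
bios_posted first appears in round 4.

4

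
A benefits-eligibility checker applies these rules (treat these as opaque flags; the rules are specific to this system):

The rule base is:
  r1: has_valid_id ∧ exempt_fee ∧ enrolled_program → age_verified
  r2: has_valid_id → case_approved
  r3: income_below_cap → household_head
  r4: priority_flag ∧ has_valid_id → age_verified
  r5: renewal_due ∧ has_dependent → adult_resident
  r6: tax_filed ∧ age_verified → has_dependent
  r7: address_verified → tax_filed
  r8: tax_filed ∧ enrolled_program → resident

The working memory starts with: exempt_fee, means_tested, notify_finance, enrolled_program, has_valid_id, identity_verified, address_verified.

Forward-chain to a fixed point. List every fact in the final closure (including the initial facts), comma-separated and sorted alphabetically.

address_verified, age_verified, case_approved, enrolled_program, exempt_fee, has_dependent, has_valid_id, identity_verified, means_tested, notify_finance, resident, tax_filed

Round 1: r1 [has_valid_id ∧ exempt_fee ∧ enrolled_program → age_verified]; r2 [has_valid_id → case_approved]; r7 [address_verified → tax_filed]. New: age_verified, case_approved, tax_filed.
Round 2: r6 [tax_filed ∧ age_verified → has_dependent]; r8 [tax_filed ∧ enrolled_program → resident]. New: has_dependent, resident.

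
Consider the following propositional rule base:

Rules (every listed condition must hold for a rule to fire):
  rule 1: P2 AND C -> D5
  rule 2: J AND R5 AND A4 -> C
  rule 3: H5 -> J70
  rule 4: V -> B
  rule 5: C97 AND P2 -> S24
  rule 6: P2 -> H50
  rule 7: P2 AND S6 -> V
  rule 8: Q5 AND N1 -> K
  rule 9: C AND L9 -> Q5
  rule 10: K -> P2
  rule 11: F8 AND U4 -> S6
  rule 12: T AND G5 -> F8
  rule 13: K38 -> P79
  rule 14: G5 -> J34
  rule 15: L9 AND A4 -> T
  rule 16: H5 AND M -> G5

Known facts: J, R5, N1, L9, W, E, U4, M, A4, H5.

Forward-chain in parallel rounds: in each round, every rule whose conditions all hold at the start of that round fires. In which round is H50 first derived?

Round 1 fires rule 2, rule 3, rule 15, rule 16, giving C, J70, T, G5.
Round 2 fires rule 9, rule 12, rule 14, giving Q5, F8, J34.
Round 3 fires rule 8, rule 11, giving K, S6.
Round 4 fires rule 10, giving P2.
Round 5 fires rule 1, rule 6, rule 7, giving D5, H50, V.
H50 first appears in round 5.

5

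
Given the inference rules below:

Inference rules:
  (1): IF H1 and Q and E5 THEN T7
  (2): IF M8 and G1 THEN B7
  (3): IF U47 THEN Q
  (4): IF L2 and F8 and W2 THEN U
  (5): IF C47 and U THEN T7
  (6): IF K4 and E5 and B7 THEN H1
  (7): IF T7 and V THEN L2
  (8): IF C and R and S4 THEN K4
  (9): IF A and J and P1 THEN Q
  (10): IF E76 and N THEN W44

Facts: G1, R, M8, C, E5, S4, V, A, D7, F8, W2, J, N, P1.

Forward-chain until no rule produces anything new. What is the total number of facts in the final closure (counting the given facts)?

21

Round 1 — (2), (8), (9), derive B7, K4, Q.
Round 2 — (6), derive H1.
Round 3 — (1), derive T7.
Round 4 — (7), derive L2.
Round 5 — (4), derive U.
Closure: {A, B7, C, D7, E5, F8, G1, H1, J, K4, L2, M8, N, P1, Q, R, S4, T7, U, V, W2} — 21 facts.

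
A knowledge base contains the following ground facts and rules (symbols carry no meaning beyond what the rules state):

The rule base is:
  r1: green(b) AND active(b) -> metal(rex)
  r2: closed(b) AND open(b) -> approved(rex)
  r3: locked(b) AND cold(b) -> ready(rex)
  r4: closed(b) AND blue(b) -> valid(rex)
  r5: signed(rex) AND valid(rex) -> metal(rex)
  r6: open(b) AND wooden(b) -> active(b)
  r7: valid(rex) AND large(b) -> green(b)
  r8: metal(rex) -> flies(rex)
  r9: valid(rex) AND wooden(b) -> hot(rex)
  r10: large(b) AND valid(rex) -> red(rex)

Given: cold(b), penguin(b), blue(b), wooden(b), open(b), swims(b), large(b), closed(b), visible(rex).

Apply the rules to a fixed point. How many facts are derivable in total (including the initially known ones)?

17

Round 1: r2 [closed(b) AND open(b) -> approved(rex)]; r4 [closed(b) AND blue(b) -> valid(rex)]; r6 [open(b) AND wooden(b) -> active(b)]. New: approved(rex), valid(rex), active(b).
Round 2: r7 [valid(rex) AND large(b) -> green(b)]; r9 [valid(rex) AND wooden(b) -> hot(rex)]; r10 [large(b) AND valid(rex) -> red(rex)]. New: green(b), hot(rex), red(rex).
Round 3: r1 [green(b) AND active(b) -> metal(rex)]. New: metal(rex).
Round 4: r8 [metal(rex) -> flies(rex)]. New: flies(rex).
Closure: {active(b), approved(rex), blue(b), closed(b), cold(b), flies(rex), green(b), hot(rex), large(b), metal(rex), open(b), penguin(b), red(rex), swims(b), valid(rex), visible(rex), wooden(b)} — 17 facts.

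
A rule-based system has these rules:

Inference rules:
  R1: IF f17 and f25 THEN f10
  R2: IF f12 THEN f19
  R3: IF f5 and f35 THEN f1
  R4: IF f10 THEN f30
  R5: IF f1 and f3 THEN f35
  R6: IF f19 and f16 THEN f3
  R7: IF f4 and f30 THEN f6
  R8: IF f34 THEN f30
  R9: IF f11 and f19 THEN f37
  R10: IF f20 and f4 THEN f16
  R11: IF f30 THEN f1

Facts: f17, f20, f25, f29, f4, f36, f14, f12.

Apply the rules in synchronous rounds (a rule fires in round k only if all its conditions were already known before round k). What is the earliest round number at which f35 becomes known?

4

Round 1 fires R1, R2, R10, giving f10, f19, f16.
Round 2 fires R4, R6, giving f30, f3.
Round 3 fires R7, R11, giving f6, f1.
Round 4 fires R5, giving f35.
f35 first appears in round 4.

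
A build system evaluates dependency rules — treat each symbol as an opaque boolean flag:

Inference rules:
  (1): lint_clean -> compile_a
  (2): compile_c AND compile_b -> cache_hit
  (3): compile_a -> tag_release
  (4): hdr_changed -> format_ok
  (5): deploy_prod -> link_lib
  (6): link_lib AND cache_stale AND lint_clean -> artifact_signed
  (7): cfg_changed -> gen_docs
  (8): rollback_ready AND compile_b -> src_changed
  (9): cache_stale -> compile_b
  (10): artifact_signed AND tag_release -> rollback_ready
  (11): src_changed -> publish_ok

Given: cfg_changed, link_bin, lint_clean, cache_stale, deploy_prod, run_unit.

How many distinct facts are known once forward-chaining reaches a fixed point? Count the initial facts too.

[1] (1) [lint_clean -> compile_a]; (5) [deploy_prod -> link_lib]; (7) [cfg_changed -> gen_docs]; (9) [cache_stale -> compile_b]. ⇒ new: compile_a, link_lib, gen_docs, compile_b.
[2] (3) [compile_a -> tag_release]; (6) [link_lib AND cache_stale AND lint_clean -> artifact_signed]. ⇒ new: tag_release, artifact_signed.
[3] (10) [artifact_signed AND tag_release -> rollback_ready]. ⇒ new: rollback_ready.
[4] (8) [rollback_ready AND compile_b -> src_changed]. ⇒ new: src_changed.
[5] (11) [src_changed -> publish_ok]. ⇒ new: publish_ok.
Closure: {artifact_signed, cache_stale, cfg_changed, compile_a, compile_b, deploy_prod, gen_docs, link_bin, link_lib, lint_clean, publish_ok, rollback_ready, run_unit, src_changed, tag_release} — 15 facts.

15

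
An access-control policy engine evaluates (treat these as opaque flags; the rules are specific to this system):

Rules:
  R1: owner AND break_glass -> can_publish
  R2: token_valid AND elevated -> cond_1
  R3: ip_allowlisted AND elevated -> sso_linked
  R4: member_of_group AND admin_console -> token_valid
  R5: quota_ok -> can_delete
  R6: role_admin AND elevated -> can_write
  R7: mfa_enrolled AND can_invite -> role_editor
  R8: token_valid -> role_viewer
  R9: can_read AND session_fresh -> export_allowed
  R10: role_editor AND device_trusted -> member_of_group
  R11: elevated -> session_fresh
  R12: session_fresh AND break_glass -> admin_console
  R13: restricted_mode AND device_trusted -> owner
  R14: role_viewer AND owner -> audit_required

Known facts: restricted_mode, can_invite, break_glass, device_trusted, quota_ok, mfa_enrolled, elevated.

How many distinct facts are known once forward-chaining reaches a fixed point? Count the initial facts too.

[1] R5 [quota_ok -> can_delete]; R7 [mfa_enrolled AND can_invite -> role_editor]; R11 [elevated -> session_fresh]; R13 [restricted_mode AND device_trusted -> owner]. ⇒ new: can_delete, role_editor, session_fresh, owner.
[2] R1 [owner AND break_glass -> can_publish]; R10 [role_editor AND device_trusted -> member_of_group]; R12 [session_fresh AND break_glass -> admin_console]. ⇒ new: can_publish, member_of_group, admin_console.
[3] R4 [member_of_group AND admin_console -> token_valid]. ⇒ new: token_valid.
[4] R2 [token_valid AND elevated -> cond_1]; R8 [token_valid -> role_viewer]. ⇒ new: cond_1, role_viewer.
[5] R14 [role_viewer AND owner -> audit_required]. ⇒ new: audit_required.
Closure: {admin_console, audit_required, break_glass, can_delete, can_invite, can_publish, cond_1, device_trusted, elevated, member_of_group, mfa_enrolled, owner, quota_ok, restricted_mode, role_editor, role_viewer, session_fresh, token_valid} — 18 facts.

18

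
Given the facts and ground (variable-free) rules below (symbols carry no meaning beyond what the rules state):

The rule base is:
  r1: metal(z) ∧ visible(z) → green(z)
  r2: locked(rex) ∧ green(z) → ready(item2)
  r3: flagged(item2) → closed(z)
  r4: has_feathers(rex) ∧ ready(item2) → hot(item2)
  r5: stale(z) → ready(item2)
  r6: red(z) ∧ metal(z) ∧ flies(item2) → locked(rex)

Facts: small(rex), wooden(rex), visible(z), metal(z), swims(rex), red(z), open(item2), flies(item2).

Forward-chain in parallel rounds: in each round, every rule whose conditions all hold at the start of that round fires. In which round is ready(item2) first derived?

2

Round 1 — r1, r6, derive green(z), locked(rex).
Round 2 — r2, derive ready(item2).
ready(item2) first appears in round 2.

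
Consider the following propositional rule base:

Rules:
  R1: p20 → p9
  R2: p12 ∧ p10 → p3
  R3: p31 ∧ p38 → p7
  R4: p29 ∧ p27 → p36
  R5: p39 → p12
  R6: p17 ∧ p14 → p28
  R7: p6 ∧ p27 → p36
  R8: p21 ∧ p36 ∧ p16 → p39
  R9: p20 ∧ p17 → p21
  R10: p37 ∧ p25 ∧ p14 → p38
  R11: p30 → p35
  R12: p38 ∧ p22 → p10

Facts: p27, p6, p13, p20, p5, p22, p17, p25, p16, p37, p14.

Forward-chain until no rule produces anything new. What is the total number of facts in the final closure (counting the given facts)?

Round 1: R1 [p20 → p9]; R6 [p17 ∧ p14 → p28]; R7 [p6 ∧ p27 → p36]; R9 [p20 ∧ p17 → p21]; R10 [p37 ∧ p25 ∧ p14 → p38]. New: p9, p28, p36, p21, p38.
Round 2: R8 [p21 ∧ p36 ∧ p16 → p39]; R12 [p38 ∧ p22 → p10]. New: p39, p10.
Round 3: R5 [p39 → p12]. New: p12.
Round 4: R2 [p12 ∧ p10 → p3]. New: p3.
Closure: {p10, p12, p13, p14, p16, p17, p20, p21, p22, p25, p27, p28, p3, p36, p37, p38, p39, p5, p6, p9} — 20 facts.

20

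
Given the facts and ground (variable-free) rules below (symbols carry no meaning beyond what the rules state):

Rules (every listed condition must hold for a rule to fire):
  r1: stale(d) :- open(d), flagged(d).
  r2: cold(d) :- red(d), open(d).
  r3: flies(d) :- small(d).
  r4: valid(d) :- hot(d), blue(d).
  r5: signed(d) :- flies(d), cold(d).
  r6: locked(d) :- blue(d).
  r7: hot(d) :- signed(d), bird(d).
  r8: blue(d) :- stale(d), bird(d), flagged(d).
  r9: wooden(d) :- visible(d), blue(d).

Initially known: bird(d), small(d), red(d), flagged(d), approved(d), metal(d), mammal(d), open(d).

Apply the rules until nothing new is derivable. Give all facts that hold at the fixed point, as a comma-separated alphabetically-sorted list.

[1] r1 [stale(d) :- open(d), flagged(d).]; r2 [cold(d) :- red(d), open(d).]; r3 [flies(d) :- small(d).]. ⇒ new: stale(d), cold(d), flies(d).
[2] r5 [signed(d) :- flies(d), cold(d).]; r8 [blue(d) :- stale(d), bird(d), flagged(d).]. ⇒ new: signed(d), blue(d).
[3] r6 [locked(d) :- blue(d).]; r7 [hot(d) :- signed(d), bird(d).]. ⇒ new: locked(d), hot(d).
[4] r4 [valid(d) :- hot(d), blue(d).]. ⇒ new: valid(d).

approved(d), bird(d), blue(d), cold(d), flagged(d), flies(d), hot(d), locked(d), mammal(d), metal(d), open(d), red(d), signed(d), small(d), stale(d), valid(d)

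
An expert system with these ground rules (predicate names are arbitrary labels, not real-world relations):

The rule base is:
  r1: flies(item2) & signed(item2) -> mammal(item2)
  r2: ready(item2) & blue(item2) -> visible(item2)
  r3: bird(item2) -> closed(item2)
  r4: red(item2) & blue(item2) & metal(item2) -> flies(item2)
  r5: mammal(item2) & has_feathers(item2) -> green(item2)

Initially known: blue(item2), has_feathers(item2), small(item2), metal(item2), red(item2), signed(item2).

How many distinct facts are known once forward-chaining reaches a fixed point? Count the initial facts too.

[1] r4 [red(item2) & blue(item2) & metal(item2) -> flies(item2)]. ⇒ new: flies(item2).
[2] r1 [flies(item2) & signed(item2) -> mammal(item2)]. ⇒ new: mammal(item2).
[3] r5 [mammal(item2) & has_feathers(item2) -> green(item2)]. ⇒ new: green(item2).
Closure: {blue(item2), flies(item2), green(item2), has_feathers(item2), mammal(item2), metal(item2), red(item2), signed(item2), small(item2)} — 9 facts.

9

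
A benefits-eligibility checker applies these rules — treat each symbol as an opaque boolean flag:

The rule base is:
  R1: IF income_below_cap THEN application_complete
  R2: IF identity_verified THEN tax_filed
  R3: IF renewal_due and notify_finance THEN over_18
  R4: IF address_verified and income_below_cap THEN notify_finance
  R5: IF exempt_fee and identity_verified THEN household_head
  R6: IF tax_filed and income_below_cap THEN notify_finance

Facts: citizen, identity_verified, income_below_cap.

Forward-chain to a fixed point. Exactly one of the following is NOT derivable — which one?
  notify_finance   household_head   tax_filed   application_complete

Round 1: R1 [IF income_below_cap THEN application_complete]; R2 [IF identity_verified THEN tax_filed]. Adds application_complete, tax_filed.
Round 2: R6 [IF tax_filed and income_below_cap THEN notify_finance]. Adds notify_finance.
Derived: application_complete (round 1), notify_finance (round 2), tax_filed (round 1). household_head never appears in any round.

household_head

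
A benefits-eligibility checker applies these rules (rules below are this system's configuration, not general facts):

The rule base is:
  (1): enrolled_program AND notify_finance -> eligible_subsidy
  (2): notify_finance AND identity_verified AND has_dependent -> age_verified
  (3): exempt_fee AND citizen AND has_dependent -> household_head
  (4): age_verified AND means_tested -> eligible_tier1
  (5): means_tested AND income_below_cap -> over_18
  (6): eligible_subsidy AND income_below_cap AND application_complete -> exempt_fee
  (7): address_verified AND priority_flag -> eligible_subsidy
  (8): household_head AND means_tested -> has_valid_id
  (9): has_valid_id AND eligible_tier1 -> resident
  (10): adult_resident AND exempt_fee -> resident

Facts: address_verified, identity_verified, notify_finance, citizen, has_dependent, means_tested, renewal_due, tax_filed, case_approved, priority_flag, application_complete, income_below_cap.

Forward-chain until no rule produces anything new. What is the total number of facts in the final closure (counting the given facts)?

20

Round 1: (2) [notify_finance AND identity_verified AND has_dependent -> age_verified]; (5) [means_tested AND income_below_cap -> over_18]; (7) [address_verified AND priority_flag -> eligible_subsidy]. New: age_verified, over_18, eligible_subsidy.
Round 2: (4) [age_verified AND means_tested -> eligible_tier1]; (6) [eligible_subsidy AND income_below_cap AND application_complete -> exempt_fee]. New: eligible_tier1, exempt_fee.
Round 3: (3) [exempt_fee AND citizen AND has_dependent -> household_head]. New: household_head.
Round 4: (8) [household_head AND means_tested -> has_valid_id]. New: has_valid_id.
Round 5: (9) [has_valid_id AND eligible_tier1 -> resident]. New: resident.
Closure: {address_verified, age_verified, application_complete, case_approved, citizen, eligible_subsidy, eligible_tier1, exempt_fee, has_dependent, has_valid_id, household_head, identity_verified, income_below_cap, means_tested, notify_finance, over_18, priority_flag, renewal_due, resident, tax_filed} — 20 facts.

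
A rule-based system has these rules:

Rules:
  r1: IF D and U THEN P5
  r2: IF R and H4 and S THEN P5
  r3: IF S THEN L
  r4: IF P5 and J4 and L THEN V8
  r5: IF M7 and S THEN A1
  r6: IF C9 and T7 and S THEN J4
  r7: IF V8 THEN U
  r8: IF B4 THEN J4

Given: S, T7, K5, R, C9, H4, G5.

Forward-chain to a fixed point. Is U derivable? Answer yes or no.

Round 1: r2 [IF R and H4 and S THEN P5]; r3 [IF S THEN L]; r6 [IF C9 and T7 and S THEN J4]. New: P5, L, J4.
Round 2: r4 [IF P5 and J4 and L THEN V8]. New: V8.
Round 3: r7 [IF V8 THEN U]. New: U.
U appears in round 3, so it is derivable.

yes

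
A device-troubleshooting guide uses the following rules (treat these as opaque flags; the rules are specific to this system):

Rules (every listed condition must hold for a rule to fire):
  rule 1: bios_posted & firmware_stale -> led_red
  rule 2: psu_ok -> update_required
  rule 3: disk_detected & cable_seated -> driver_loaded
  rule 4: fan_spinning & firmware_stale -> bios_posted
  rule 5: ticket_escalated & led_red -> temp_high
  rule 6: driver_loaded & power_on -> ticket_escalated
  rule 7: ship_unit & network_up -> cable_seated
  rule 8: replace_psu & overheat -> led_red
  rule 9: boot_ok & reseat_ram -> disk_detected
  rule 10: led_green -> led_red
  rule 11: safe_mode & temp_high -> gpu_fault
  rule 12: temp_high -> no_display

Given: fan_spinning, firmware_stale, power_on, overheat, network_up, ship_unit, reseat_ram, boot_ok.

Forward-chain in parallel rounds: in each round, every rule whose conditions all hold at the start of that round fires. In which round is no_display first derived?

Round 1: rule 4 [fan_spinning & firmware_stale -> bios_posted]; rule 7 [ship_unit & network_up -> cable_seated]; rule 9 [boot_ok & reseat_ram -> disk_detected]. New: bios_posted, cable_seated, disk_detected.
Round 2: rule 1 [bios_posted & firmware_stale -> led_red]; rule 3 [disk_detected & cable_seated -> driver_loaded]. New: led_red, driver_loaded.
Round 3: rule 6 [driver_loaded & power_on -> ticket_escalated]. New: ticket_escalated.
Round 4: rule 5 [ticket_escalated & led_red -> temp_high]. New: temp_high.
Round 5: rule 12 [temp_high -> no_display]. New: no_display.
no_display first appears in round 5.

5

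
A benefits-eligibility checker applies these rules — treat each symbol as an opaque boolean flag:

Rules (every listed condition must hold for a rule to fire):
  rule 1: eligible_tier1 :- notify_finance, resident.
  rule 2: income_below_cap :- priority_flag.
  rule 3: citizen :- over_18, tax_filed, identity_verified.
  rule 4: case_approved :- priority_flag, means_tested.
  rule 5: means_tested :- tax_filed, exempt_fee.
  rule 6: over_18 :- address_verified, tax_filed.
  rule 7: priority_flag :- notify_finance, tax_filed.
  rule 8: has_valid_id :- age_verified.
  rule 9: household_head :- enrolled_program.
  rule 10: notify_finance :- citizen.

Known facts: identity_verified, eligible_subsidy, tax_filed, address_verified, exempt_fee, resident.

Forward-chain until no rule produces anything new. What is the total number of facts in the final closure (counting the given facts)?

Round 1 fires rule 5, rule 6, giving means_tested, over_18.
Round 2 fires rule 3, giving citizen.
Round 3 fires rule 10, giving notify_finance.
Round 4 fires rule 1, rule 7, giving eligible_tier1, priority_flag.
Round 5 fires rule 2, rule 4, giving income_below_cap, case_approved.
Closure: {address_verified, case_approved, citizen, eligible_subsidy, eligible_tier1, exempt_fee, identity_verified, income_below_cap, means_tested, notify_finance, over_18, priority_flag, resident, tax_filed} — 14 facts.

14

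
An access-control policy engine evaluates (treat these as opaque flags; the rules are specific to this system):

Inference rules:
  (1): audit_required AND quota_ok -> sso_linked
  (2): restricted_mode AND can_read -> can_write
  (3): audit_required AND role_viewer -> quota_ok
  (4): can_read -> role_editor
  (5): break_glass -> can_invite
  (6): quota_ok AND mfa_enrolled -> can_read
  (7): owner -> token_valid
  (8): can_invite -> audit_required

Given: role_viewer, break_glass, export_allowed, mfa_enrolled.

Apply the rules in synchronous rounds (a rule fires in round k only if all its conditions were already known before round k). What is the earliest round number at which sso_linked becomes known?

4

Round 1: (5) [break_glass -> can_invite]. New: can_invite.
Round 2: (8) [can_invite -> audit_required]. New: audit_required.
Round 3: (3) [audit_required AND role_viewer -> quota_ok]. New: quota_ok.
Round 4: (1) [audit_required AND quota_ok -> sso_linked]; (6) [quota_ok AND mfa_enrolled -> can_read]. New: sso_linked, can_read.
sso_linked first appears in round 4.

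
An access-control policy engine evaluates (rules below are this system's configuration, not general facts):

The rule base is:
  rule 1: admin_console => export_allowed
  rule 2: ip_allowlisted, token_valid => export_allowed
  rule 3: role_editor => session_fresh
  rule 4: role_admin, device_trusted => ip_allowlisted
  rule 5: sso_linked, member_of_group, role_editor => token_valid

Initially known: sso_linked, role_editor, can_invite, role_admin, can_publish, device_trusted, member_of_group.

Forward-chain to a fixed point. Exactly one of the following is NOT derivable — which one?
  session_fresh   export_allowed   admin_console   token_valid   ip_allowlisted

Round 1 fires rule 3, rule 4, rule 5, giving session_fresh, ip_allowlisted, token_valid.
Round 2 fires rule 2, giving export_allowed.
Derived: session_fresh (round 1), export_allowed (round 2), ip_allowlisted (round 1), token_valid (round 1). admin_console never appears in any round.

admin_console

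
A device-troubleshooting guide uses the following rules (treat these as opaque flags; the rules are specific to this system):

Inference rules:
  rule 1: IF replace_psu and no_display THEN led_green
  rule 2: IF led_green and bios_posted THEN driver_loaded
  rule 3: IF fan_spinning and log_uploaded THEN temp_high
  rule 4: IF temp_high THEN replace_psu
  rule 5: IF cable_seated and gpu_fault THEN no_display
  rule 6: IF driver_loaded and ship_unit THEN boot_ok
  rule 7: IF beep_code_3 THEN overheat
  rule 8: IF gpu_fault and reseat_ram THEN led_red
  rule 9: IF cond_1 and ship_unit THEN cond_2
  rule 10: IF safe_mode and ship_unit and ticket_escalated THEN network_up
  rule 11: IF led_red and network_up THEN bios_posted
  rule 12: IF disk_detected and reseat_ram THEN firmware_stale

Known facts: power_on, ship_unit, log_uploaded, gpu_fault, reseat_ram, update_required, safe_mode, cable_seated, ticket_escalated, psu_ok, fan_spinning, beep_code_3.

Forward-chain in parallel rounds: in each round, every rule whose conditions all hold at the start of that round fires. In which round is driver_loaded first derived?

Round 1: rule 3 [IF fan_spinning and log_uploaded THEN temp_high]; rule 5 [IF cable_seated and gpu_fault THEN no_display]; rule 7 [IF beep_code_3 THEN overheat]; rule 8 [IF gpu_fault and reseat_ram THEN led_red]; rule 10 [IF safe_mode and ship_unit and ticket_escalated THEN network_up]. New: temp_high, no_display, overheat, led_red, network_up.
Round 2: rule 4 [IF temp_high THEN replace_psu]; rule 11 [IF led_red and network_up THEN bios_posted]. New: replace_psu, bios_posted.
Round 3: rule 1 [IF replace_psu and no_display THEN led_green]. New: led_green.
Round 4: rule 2 [IF led_green and bios_posted THEN driver_loaded]. New: driver_loaded.
driver_loaded first appears in round 4.

4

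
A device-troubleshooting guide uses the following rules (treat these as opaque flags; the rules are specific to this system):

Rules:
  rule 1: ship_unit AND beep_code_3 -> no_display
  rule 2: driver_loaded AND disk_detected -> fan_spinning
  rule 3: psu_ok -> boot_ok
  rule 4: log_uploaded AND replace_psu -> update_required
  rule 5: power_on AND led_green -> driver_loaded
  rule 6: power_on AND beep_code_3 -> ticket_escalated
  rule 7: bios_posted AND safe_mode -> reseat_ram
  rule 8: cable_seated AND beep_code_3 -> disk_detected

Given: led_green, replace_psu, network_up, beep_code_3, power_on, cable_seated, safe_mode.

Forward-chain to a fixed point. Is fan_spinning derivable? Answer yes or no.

yes

Round 1 — rule 5, rule 6, rule 8, derive driver_loaded, ticket_escalated, disk_detected.
Round 2 — rule 2, derive fan_spinning.
fan_spinning appears in round 2, so it is derivable.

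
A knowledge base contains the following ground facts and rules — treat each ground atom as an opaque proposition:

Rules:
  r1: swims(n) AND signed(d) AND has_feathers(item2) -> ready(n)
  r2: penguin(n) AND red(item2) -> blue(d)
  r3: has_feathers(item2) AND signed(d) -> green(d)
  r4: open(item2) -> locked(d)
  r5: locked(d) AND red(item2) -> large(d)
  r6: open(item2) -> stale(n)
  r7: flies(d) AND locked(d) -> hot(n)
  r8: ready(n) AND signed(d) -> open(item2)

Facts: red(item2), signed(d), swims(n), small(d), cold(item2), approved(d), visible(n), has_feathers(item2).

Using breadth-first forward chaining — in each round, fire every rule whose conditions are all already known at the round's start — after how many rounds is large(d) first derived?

Round 1: r1 [swims(n) AND signed(d) AND has_feathers(item2) -> ready(n)]; r3 [has_feathers(item2) AND signed(d) -> green(d)]. Adds ready(n), green(d).
Round 2: r8 [ready(n) AND signed(d) -> open(item2)]. Adds open(item2).
Round 3: r4 [open(item2) -> locked(d)]; r6 [open(item2) -> stale(n)]. Adds locked(d), stale(n).
Round 4: r5 [locked(d) AND red(item2) -> large(d)]. Adds large(d).
large(d) first appears in round 4.

4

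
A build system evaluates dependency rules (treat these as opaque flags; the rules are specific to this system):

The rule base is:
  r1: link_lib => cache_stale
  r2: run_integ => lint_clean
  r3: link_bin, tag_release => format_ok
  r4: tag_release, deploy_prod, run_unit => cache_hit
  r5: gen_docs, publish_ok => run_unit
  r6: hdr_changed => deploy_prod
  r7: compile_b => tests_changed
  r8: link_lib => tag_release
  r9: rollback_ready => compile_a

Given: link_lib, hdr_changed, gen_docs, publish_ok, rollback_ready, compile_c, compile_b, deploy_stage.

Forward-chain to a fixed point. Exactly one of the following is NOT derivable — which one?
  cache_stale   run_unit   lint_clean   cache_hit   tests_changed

Round 1 — r1, r5, r6, r7, r8, r9, derive cache_stale, run_unit, deploy_prod, tests_changed, tag_release, compile_a.
Round 2 — r4, derive cache_hit.
Derived: cache_stale (round 1), run_unit (round 1), tests_changed (round 1), cache_hit (round 2). lint_clean never appears in any round.

lint_clean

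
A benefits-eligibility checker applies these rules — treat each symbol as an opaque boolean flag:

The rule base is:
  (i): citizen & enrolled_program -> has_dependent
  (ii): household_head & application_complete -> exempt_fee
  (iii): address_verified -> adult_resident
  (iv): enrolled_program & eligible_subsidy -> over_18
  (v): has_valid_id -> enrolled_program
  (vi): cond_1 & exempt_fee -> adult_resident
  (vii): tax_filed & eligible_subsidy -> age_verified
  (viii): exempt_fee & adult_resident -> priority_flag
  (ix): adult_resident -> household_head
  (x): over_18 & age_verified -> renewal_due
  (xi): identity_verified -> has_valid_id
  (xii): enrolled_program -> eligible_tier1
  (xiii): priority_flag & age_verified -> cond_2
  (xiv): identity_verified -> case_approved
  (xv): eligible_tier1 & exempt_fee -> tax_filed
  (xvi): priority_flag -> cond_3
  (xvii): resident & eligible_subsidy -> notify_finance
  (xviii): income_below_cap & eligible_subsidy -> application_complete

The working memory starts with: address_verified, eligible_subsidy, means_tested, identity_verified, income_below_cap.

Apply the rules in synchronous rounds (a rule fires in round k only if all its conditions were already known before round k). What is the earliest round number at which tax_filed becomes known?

Round 1: (iii) [address_verified -> adult_resident]; (xi) [identity_verified -> has_valid_id]; (xiv) [identity_verified -> case_approved]; (xviii) [income_below_cap & eligible_subsidy -> application_complete]. New: adult_resident, has_valid_id, case_approved, application_complete.
Round 2: (v) [has_valid_id -> enrolled_program]; (ix) [adult_resident -> household_head]. New: enrolled_program, household_head.
Round 3: (ii) [household_head & application_complete -> exempt_fee]; (iv) [enrolled_program & eligible_subsidy -> over_18]; (xii) [enrolled_program -> eligible_tier1]. New: exempt_fee, over_18, eligible_tier1.
Round 4: (viii) [exempt_fee & adult_resident -> priority_flag]; (xv) [eligible_tier1 & exempt_fee -> tax_filed]. New: priority_flag, tax_filed.
tax_filed first appears in round 4.

4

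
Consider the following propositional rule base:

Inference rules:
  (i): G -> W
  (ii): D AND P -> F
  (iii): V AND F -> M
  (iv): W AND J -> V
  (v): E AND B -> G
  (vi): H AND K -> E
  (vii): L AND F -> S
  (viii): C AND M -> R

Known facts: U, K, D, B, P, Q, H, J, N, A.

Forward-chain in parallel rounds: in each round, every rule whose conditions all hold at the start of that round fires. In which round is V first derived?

4

Round 1 — (ii), (vi), derive F, E.
Round 2 — (v), derive G.
Round 3 — (i), derive W.
Round 4 — (iv), derive V.
V first appears in round 4.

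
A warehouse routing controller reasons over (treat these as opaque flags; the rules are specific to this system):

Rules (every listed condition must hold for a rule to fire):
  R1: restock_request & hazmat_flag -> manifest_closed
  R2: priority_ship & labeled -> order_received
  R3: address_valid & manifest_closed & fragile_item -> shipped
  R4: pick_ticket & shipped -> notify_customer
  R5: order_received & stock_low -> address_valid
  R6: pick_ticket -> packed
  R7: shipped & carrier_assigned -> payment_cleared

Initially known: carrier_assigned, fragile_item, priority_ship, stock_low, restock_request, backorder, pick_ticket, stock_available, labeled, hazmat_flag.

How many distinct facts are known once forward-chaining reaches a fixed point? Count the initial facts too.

17

Round 1 — R1, R2, R6, derive manifest_closed, order_received, packed.
Round 2 — R5, derive address_valid.
Round 3 — R3, derive shipped.
Round 4 — R4, R7, derive notify_customer, payment_cleared.
Closure: {address_valid, backorder, carrier_assigned, fragile_item, hazmat_flag, labeled, manifest_closed, notify_customer, order_received, packed, payment_cleared, pick_ticket, priority_ship, restock_request, shipped, stock_available, stock_low} — 17 facts.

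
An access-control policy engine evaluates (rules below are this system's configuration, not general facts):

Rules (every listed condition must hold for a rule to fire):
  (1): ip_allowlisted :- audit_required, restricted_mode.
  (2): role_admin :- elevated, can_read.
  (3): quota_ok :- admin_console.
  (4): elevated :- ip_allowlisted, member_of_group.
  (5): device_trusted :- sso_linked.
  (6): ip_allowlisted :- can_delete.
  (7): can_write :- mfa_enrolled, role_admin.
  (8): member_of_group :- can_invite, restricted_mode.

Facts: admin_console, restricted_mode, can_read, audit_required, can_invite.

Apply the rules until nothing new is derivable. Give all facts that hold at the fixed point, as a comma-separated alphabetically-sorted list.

Round 1: (1) [ip_allowlisted :- audit_required, restricted_mode.]; (3) [quota_ok :- admin_console.]; (8) [member_of_group :- can_invite, restricted_mode.]. Adds ip_allowlisted, quota_ok, member_of_group.
Round 2: (4) [elevated :- ip_allowlisted, member_of_group.]. Adds elevated.
Round 3: (2) [role_admin :- elevated, can_read.]. Adds role_admin.

admin_console, audit_required, can_invite, can_read, elevated, ip_allowlisted, member_of_group, quota_ok, restricted_mode, role_admin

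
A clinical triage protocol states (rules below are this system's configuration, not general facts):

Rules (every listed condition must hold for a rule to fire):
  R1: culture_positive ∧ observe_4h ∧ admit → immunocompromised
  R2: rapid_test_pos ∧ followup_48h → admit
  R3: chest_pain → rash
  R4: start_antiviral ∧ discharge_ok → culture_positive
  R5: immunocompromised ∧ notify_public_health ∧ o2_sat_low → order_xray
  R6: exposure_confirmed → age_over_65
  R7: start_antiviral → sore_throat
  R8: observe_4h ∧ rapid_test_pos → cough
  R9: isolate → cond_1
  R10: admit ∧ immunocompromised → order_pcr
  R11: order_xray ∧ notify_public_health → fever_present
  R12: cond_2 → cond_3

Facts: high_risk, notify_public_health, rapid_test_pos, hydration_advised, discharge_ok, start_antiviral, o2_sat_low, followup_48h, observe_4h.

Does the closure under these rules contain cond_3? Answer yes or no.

Round 1 fires R2, R4, R7, R8, giving admit, culture_positive, sore_throat, cough.
Round 2 fires R1, giving immunocompromised.
Round 3 fires R5, R10, giving order_xray, order_pcr.
Round 4 fires R11, giving fever_present.
Fixed point reached. cond_3 is concluded only by R12; R12 needs cond_2 (never derived).

no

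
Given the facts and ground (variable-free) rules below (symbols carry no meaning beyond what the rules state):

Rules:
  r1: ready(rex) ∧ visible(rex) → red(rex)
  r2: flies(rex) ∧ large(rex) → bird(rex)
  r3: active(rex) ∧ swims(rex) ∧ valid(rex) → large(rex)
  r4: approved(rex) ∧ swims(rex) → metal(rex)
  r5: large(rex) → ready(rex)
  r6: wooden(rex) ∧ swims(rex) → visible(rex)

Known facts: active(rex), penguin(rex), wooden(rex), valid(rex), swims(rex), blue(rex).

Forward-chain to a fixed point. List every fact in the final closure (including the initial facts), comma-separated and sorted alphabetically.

active(rex), blue(rex), large(rex), penguin(rex), ready(rex), red(rex), swims(rex), valid(rex), visible(rex), wooden(rex)

Round 1 — r3, r6, derive large(rex), visible(rex).
Round 2 — r5, derive ready(rex).
Round 3 — r1, derive red(rex).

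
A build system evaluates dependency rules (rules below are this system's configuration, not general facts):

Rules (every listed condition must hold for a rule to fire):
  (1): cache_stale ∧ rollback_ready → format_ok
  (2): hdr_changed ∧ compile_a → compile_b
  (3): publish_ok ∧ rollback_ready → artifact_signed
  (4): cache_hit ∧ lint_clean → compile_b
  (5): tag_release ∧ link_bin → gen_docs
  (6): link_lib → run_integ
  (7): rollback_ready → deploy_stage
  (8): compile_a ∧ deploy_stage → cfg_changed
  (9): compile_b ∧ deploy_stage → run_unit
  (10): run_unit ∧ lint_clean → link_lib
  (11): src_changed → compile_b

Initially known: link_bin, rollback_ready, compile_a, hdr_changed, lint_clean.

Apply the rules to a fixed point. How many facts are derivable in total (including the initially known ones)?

11

[1] (2) [hdr_changed ∧ compile_a → compile_b]; (7) [rollback_ready → deploy_stage]. ⇒ new: compile_b, deploy_stage.
[2] (8) [compile_a ∧ deploy_stage → cfg_changed]; (9) [compile_b ∧ deploy_stage → run_unit]. ⇒ new: cfg_changed, run_unit.
[3] (10) [run_unit ∧ lint_clean → link_lib]. ⇒ new: link_lib.
[4] (6) [link_lib → run_integ]. ⇒ new: run_integ.
Closure: {cfg_changed, compile_a, compile_b, deploy_stage, hdr_changed, link_bin, link_lib, lint_clean, rollback_ready, run_integ, run_unit} — 11 facts.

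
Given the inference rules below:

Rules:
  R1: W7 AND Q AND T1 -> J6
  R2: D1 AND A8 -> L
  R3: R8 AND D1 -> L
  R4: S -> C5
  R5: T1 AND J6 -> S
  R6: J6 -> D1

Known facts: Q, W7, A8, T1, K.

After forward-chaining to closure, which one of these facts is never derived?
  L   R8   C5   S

R8

[1] R1 [W7 AND Q AND T1 -> J6]. ⇒ new: J6.
[2] R5 [T1 AND J6 -> S]; R6 [J6 -> D1]. ⇒ new: S, D1.
[3] R2 [D1 AND A8 -> L]; R4 [S -> C5]. ⇒ new: L, C5.
Derived: L (round 3), S (round 2), C5 (round 3). R8 never appears in any round.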